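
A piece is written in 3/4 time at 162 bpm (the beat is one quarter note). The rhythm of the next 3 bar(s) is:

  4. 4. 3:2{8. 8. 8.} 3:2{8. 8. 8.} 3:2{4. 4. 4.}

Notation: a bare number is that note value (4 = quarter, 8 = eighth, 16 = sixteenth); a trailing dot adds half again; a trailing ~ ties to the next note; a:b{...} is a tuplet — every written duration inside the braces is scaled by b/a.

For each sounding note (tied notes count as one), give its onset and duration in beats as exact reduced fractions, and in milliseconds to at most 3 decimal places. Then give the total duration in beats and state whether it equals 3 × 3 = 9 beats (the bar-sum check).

1) 0.0ms=0b +555.556ms=3/2b
2) 555.556ms=3/2b +555.556ms=3/2b
3) 1111.111ms=3b +185.185ms=1/2b
4) 1296.296ms=7/2b +185.185ms=1/2b
5) 1481.481ms=4b +185.185ms=1/2b
6) 1666.667ms=9/2b +185.185ms=1/2b
7) 1851.852ms=5b +185.185ms=1/2b
8) 2037.037ms=11/2b +185.185ms=1/2b
9) 2222.222ms=6b +370.37ms=1b
10) 2592.593ms=7b +370.37ms=1b
11) 2962.963ms=8b +370.37ms=1b
Σ=9b of 9 (162bpm 3/4) — PASS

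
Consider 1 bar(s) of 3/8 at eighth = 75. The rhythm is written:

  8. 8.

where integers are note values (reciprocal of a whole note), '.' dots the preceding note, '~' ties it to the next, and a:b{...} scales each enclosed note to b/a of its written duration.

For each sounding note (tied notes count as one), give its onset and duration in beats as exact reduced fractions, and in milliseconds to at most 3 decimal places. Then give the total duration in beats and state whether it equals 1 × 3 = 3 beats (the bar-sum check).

1) 0.0ms=0b +1200.0ms=3/2b
2) 1200.0ms=3/2b +1200.0ms=3/2b
Σ=3b of 3 (75bpm 3/8) — PASS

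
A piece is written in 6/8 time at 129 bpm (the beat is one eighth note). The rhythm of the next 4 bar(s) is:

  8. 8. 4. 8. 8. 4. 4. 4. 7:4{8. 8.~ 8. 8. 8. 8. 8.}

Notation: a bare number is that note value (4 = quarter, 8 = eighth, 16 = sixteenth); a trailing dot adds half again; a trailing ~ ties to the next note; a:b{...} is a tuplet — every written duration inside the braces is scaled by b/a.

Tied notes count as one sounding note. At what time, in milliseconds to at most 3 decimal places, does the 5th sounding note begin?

1. 0.0ms @ 0 + 697.674ms (3/2)
2. 697.674ms @ 3/2 + 697.674ms (3/2)
3. 1395.349ms @ 3 + 1395.349ms (3)
4. 2790.698ms @ 6 + 697.674ms (3/2)
5. 3488.372ms @ 15/2 + 697.674ms (3/2)
6. 4186.047ms @ 9 + 1395.349ms (3)
7. 5581.395ms @ 12 + 1395.349ms (3)
8. 6976.744ms @ 15 + 1395.349ms (3)
9. 8372.093ms @ 18 + 398.671ms (6/7)
10. 8770.764ms @ 132/7 + 797.342ms (12/7)
11. 9568.106ms @ 144/7 + 398.671ms (6/7)
12. 9966.777ms @ 150/7 + 398.671ms (6/7)
13. 10365.449ms @ 156/7 + 398.671ms (6/7)
14. 10764.12ms @ 162/7 + 398.671ms (6/7)

note 5 onset = 15/2b = 3488.372ms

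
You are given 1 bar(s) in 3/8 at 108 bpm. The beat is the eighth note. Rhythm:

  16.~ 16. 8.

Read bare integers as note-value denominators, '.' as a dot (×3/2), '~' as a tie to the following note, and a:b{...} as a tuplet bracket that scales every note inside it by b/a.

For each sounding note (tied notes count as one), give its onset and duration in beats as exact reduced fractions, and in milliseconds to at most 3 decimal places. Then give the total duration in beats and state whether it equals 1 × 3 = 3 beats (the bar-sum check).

1) 0.0ms=0b +833.333ms=3/2b
2) 833.333ms=3/2b +833.333ms=3/2b
Σ=3b of 3 (108bpm 3/8) — PASS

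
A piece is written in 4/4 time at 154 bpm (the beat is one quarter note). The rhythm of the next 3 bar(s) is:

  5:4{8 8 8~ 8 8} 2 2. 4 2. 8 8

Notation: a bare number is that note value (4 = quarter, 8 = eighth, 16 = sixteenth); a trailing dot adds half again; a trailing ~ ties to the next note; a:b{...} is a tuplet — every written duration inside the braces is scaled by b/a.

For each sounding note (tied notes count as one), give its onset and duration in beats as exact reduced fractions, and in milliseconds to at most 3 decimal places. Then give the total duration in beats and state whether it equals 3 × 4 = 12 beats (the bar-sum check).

1) 0.0ms=0b +155.844ms=2/5b
2) 155.844ms=2/5b +155.844ms=2/5b
3) 311.688ms=4/5b +311.688ms=4/5b
4) 623.377ms=8/5b +155.844ms=2/5b
5) 779.221ms=2b +779.221ms=2b
6) 1558.442ms=4b +1168.831ms=3b
7) 2727.273ms=7b +389.61ms=1b
8) 3116.883ms=8b +1168.831ms=3b
9) 4285.714ms=11b +194.805ms=1/2b
10) 4480.519ms=23/2b +194.805ms=1/2b
Σ=12b of 12 (154bpm 4/4) — PASS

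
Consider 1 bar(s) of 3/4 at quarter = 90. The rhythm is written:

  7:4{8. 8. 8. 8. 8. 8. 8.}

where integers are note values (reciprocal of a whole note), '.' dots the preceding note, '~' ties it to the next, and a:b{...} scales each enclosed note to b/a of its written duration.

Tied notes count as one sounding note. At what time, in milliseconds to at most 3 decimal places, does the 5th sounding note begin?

note 5 onset = 12/7b = 1142.857ms

1. 0.0ms @ 0 + 285.714ms (3/7)
2. 285.714ms @ 3/7 + 285.714ms (3/7)
3. 571.429ms @ 6/7 + 285.714ms (3/7)
4. 857.143ms @ 9/7 + 285.714ms (3/7)
5. 1142.857ms @ 12/7 + 285.714ms (3/7)
6. 1428.571ms @ 15/7 + 285.714ms (3/7)
7. 1714.286ms @ 18/7 + 285.714ms (3/7)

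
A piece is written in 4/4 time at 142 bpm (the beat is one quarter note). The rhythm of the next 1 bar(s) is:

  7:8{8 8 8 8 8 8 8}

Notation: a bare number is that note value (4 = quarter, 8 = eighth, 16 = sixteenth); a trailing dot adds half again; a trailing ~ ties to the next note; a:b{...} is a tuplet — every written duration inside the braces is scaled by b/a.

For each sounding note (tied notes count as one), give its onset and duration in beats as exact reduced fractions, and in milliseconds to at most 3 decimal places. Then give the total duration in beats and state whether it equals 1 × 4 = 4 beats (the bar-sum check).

1) 0.0ms=0b +241.449ms=4/7b
2) 241.449ms=4/7b +241.449ms=4/7b
3) 482.897ms=8/7b +241.449ms=4/7b
4) 724.346ms=12/7b +241.449ms=4/7b
5) 965.795ms=16/7b +241.449ms=4/7b
6) 1207.243ms=20/7b +241.449ms=4/7b
7) 1448.692ms=24/7b +241.449ms=4/7b
Σ=4b of 4 (142bpm 4/4) — PASS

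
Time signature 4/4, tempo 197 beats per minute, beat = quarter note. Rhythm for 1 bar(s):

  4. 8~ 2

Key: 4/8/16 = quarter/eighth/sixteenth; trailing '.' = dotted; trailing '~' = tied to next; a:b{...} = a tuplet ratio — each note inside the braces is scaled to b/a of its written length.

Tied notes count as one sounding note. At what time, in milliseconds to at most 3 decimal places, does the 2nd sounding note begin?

note 2 onset = 3/2b = 456.853ms

1. 0.0ms @ 0 + 456.853ms (3/2)
2. 456.853ms @ 3/2 + 761.421ms (5/2)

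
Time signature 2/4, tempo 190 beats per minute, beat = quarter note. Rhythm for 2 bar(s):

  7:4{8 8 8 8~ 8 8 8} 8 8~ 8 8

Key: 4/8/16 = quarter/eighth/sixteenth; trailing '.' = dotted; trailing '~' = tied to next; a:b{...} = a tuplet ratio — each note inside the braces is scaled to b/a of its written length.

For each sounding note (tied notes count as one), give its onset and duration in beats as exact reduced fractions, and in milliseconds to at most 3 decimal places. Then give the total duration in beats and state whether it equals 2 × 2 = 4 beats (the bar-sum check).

1) 0.0ms=0b +90.226ms=2/7b
2) 90.226ms=2/7b +90.226ms=2/7b
3) 180.451ms=4/7b +90.226ms=2/7b
4) 270.677ms=6/7b +180.451ms=4/7b
5) 451.128ms=10/7b +90.226ms=2/7b
6) 541.353ms=12/7b +90.226ms=2/7b
7) 631.579ms=2b +157.895ms=1/2b
8) 789.474ms=5/2b +315.789ms=1b
9) 1105.263ms=7/2b +157.895ms=1/2b
Σ=4b of 4 (190bpm 2/4) — PASS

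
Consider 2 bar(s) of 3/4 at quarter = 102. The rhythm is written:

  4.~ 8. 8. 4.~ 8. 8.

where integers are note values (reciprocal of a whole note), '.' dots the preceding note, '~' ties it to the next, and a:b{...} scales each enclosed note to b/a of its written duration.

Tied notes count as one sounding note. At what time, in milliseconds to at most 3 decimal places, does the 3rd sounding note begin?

note 3 onset = 3b = 1764.706ms

1. 0.0ms @ 0 + 1323.529ms (9/4)
2. 1323.529ms @ 9/4 + 441.176ms (3/4)
3. 1764.706ms @ 3 + 1323.529ms (9/4)
4. 3088.235ms @ 21/4 + 441.176ms (3/4)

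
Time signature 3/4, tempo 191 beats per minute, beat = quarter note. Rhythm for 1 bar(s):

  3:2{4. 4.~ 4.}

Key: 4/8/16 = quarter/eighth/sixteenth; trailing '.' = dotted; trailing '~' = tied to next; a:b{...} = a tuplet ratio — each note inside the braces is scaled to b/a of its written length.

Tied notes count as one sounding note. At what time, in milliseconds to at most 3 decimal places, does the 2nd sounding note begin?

note 2 onset = 1b = 314.136ms

1. 0.0ms @ 0 + 314.136ms (1)
2. 314.136ms @ 1 + 628.272ms (2)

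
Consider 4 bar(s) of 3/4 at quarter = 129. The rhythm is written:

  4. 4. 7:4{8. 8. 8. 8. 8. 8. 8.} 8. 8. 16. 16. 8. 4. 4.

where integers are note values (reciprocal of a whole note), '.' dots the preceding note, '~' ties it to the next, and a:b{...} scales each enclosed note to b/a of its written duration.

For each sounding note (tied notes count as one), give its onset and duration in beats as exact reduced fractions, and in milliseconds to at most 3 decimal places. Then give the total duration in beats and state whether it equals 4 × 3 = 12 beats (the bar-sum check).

1) 0.0ms=0b +697.674ms=3/2b
2) 697.674ms=3/2b +697.674ms=3/2b
3) 1395.349ms=3b +199.336ms=3/7b
4) 1594.684ms=24/7b +199.336ms=3/7b
5) 1794.02ms=27/7b +199.336ms=3/7b
6) 1993.355ms=30/7b +199.336ms=3/7b
7) 2192.691ms=33/7b +199.336ms=3/7b
8) 2392.027ms=36/7b +199.336ms=3/7b
9) 2591.362ms=39/7b +199.336ms=3/7b
10) 2790.698ms=6b +348.837ms=3/4b
11) 3139.535ms=27/4b +348.837ms=3/4b
12) 3488.372ms=15/2b +174.419ms=3/8b
13) 3662.791ms=63/8b +174.419ms=3/8b
14) 3837.209ms=33/4b +348.837ms=3/4b
15) 4186.047ms=9b +697.674ms=3/2b
16) 4883.721ms=21/2b +697.674ms=3/2b
Σ=12b of 12 (129bpm 3/4) — PASS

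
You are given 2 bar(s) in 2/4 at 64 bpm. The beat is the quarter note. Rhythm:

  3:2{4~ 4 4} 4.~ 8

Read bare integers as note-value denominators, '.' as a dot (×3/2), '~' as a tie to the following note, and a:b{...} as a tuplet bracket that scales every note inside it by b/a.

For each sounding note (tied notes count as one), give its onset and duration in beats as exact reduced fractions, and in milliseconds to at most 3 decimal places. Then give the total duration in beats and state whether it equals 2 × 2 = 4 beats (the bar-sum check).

1) 0.0ms=0b +1250.0ms=4/3b
2) 1250.0ms=4/3b +625.0ms=2/3b
3) 1875.0ms=2b +1875.0ms=2b
Σ=4b of 4 (64bpm 2/4) — PASS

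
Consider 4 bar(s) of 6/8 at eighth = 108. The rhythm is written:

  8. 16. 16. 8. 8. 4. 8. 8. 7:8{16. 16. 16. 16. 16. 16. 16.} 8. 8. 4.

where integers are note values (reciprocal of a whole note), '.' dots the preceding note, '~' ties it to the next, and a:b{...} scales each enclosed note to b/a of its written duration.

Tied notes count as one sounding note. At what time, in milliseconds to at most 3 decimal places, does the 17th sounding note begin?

1. 0.0ms @ 0 + 833.333ms (3/2)
2. 833.333ms @ 3/2 + 416.667ms (3/4)
3. 1250.0ms @ 9/4 + 416.667ms (3/4)
4. 1666.667ms @ 3 + 833.333ms (3/2)
5. 2500.0ms @ 9/2 + 833.333ms (3/2)
6. 3333.333ms @ 6 + 1666.667ms (3)
7. 5000.0ms @ 9 + 833.333ms (3/2)
8. 5833.333ms @ 21/2 + 833.333ms (3/2)
9. 6666.667ms @ 12 + 476.19ms (6/7)
10. 7142.857ms @ 90/7 + 476.19ms (6/7)
11. 7619.048ms @ 96/7 + 476.19ms (6/7)
12. 8095.238ms @ 102/7 + 476.19ms (6/7)
13. 8571.429ms @ 108/7 + 476.19ms (6/7)
14. 9047.619ms @ 114/7 + 476.19ms (6/7)
15. 9523.81ms @ 120/7 + 476.19ms (6/7)
16. 10000.0ms @ 18 + 833.333ms (3/2)
17. 10833.333ms @ 39/2 + 833.333ms (3/2)
18. 11666.667ms @ 21 + 1666.667ms (3)

note 17 onset = 39/2b = 10833.333ms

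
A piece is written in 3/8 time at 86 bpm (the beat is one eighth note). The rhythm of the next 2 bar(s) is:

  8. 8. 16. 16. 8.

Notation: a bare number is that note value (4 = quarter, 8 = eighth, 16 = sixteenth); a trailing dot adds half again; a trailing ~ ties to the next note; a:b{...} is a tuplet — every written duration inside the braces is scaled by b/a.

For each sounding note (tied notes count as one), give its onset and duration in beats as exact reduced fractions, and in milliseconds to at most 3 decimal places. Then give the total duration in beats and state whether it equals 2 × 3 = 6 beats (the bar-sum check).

1) 0.0ms=0b +1046.512ms=3/2b
2) 1046.512ms=3/2b +1046.512ms=3/2b
3) 2093.023ms=3b +523.256ms=3/4b
4) 2616.279ms=15/4b +523.256ms=3/4b
5) 3139.535ms=9/2b +1046.512ms=3/2b
Σ=6b of 6 (86bpm 3/8) — PASS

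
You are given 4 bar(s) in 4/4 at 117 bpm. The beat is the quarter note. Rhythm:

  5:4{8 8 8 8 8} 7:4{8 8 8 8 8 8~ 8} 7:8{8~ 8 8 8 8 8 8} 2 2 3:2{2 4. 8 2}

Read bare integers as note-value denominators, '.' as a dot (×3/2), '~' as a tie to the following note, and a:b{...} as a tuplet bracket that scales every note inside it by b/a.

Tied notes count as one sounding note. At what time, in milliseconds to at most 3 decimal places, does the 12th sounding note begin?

1. 0.0ms @ 0 + 205.128ms (2/5)
2. 205.128ms @ 2/5 + 205.128ms (2/5)
3. 410.256ms @ 4/5 + 205.128ms (2/5)
4. 615.385ms @ 6/5 + 205.128ms (2/5)
5. 820.513ms @ 8/5 + 205.128ms (2/5)
6. 1025.641ms @ 2 + 146.52ms (2/7)
7. 1172.161ms @ 16/7 + 146.52ms (2/7)
8. 1318.681ms @ 18/7 + 146.52ms (2/7)
9. 1465.201ms @ 20/7 + 146.52ms (2/7)
10. 1611.722ms @ 22/7 + 146.52ms (2/7)
11. 1758.242ms @ 24/7 + 293.04ms (4/7)
12. 2051.282ms @ 4 + 586.081ms (8/7)
13. 2637.363ms @ 36/7 + 293.04ms (4/7)
14. 2930.403ms @ 40/7 + 293.04ms (4/7)
15. 3223.443ms @ 44/7 + 293.04ms (4/7)
16. 3516.484ms @ 48/7 + 293.04ms (4/7)
17. 3809.524ms @ 52/7 + 293.04ms (4/7)
18. 4102.564ms @ 8 + 1025.641ms (2)
19. 5128.205ms @ 10 + 1025.641ms (2)
20. 6153.846ms @ 12 + 683.761ms (4/3)
21. 6837.607ms @ 40/3 + 512.821ms (1)
22. 7350.427ms @ 43/3 + 170.94ms (1/3)
23. 7521.368ms @ 44/3 + 683.761ms (4/3)

note 12 onset = 4b = 2051.282ms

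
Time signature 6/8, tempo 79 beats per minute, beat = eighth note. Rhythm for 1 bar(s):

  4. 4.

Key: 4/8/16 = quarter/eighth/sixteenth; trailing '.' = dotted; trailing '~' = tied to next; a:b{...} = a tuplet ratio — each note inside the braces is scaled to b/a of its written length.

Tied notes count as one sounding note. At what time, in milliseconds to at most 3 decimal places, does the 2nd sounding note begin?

note 2 onset = 3b = 2278.481ms

1. 0.0ms @ 0 + 2278.481ms (3)
2. 2278.481ms @ 3 + 2278.481ms (3)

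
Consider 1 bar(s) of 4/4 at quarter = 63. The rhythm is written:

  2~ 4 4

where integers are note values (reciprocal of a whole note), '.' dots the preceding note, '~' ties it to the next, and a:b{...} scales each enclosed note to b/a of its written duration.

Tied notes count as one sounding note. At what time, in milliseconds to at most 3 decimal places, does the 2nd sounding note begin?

1. 0.0ms @ 0 + 2857.143ms (3)
2. 2857.143ms @ 3 + 952.381ms (1)

note 2 onset = 3b = 2857.143ms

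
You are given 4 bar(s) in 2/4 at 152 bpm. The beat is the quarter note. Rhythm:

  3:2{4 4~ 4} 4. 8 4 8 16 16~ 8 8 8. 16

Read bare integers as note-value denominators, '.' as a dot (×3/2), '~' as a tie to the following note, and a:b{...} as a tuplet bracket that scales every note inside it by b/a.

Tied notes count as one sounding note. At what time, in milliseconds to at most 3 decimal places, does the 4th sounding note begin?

note 4 onset = 7/2b = 1381.579ms

1. 0.0ms @ 0 + 263.158ms (2/3)
2. 263.158ms @ 2/3 + 526.316ms (4/3)
3. 789.474ms @ 2 + 592.105ms (3/2)
4. 1381.579ms @ 7/2 + 197.368ms (1/2)
5. 1578.947ms @ 4 + 394.737ms (1)
6. 1973.684ms @ 5 + 197.368ms (1/2)
7. 2171.053ms @ 11/2 + 98.684ms (1/4)
8. 2269.737ms @ 23/4 + 296.053ms (3/4)
9. 2565.789ms @ 13/2 + 197.368ms (1/2)
10. 2763.158ms @ 7 + 296.053ms (3/4)
11. 3059.211ms @ 31/4 + 98.684ms (1/4)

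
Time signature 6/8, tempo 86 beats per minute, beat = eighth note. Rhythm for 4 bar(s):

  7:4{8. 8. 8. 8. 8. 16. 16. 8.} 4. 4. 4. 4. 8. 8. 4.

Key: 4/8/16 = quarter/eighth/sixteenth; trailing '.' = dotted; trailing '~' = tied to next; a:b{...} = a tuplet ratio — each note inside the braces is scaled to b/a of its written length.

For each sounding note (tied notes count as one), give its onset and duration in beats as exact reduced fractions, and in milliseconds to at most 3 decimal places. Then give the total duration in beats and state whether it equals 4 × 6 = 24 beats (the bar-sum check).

1) 0.0ms=0b +598.007ms=6/7b
2) 598.007ms=6/7b +598.007ms=6/7b
3) 1196.013ms=12/7b +598.007ms=6/7b
4) 1794.02ms=18/7b +598.007ms=6/7b
5) 2392.027ms=24/7b +598.007ms=6/7b
6) 2990.033ms=30/7b +299.003ms=3/7b
7) 3289.037ms=33/7b +299.003ms=3/7b
8) 3588.04ms=36/7b +598.007ms=6/7b
9) 4186.047ms=6b +2093.023ms=3b
10) 6279.07ms=9b +2093.023ms=3b
11) 8372.093ms=12b +2093.023ms=3b
12) 10465.116ms=15b +2093.023ms=3b
13) 12558.14ms=18b +1046.512ms=3/2b
14) 13604.651ms=39/2b +1046.512ms=3/2b
15) 14651.163ms=21b +2093.023ms=3b
Σ=24b of 24 (86bpm 6/8) — PASS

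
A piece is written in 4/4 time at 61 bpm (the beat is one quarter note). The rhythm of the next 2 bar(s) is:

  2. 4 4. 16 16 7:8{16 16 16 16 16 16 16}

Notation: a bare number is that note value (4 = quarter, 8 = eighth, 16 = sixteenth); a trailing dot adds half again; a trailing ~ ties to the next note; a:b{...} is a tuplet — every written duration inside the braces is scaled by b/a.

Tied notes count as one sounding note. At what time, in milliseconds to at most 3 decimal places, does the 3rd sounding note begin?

note 3 onset = 4b = 3934.426ms

1. 0.0ms @ 0 + 2950.82ms (3)
2. 2950.82ms @ 3 + 983.607ms (1)
3. 3934.426ms @ 4 + 1475.41ms (3/2)
4. 5409.836ms @ 11/2 + 245.902ms (1/4)
5. 5655.738ms @ 23/4 + 245.902ms (1/4)
6. 5901.639ms @ 6 + 281.03ms (2/7)
7. 6182.67ms @ 44/7 + 281.03ms (2/7)
8. 6463.7ms @ 46/7 + 281.03ms (2/7)
9. 6744.731ms @ 48/7 + 281.03ms (2/7)
10. 7025.761ms @ 50/7 + 281.03ms (2/7)
11. 7306.792ms @ 52/7 + 281.03ms (2/7)
12. 7587.822ms @ 54/7 + 281.03ms (2/7)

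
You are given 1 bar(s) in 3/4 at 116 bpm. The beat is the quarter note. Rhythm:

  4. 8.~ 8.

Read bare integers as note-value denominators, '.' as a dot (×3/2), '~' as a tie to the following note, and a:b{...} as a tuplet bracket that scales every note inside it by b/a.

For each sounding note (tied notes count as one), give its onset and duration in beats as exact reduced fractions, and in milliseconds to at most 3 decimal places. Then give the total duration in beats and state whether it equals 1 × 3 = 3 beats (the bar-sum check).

1) 0.0ms=0b +775.862ms=3/2b
2) 775.862ms=3/2b +775.862ms=3/2b
Σ=3b of 3 (116bpm 3/4) — PASS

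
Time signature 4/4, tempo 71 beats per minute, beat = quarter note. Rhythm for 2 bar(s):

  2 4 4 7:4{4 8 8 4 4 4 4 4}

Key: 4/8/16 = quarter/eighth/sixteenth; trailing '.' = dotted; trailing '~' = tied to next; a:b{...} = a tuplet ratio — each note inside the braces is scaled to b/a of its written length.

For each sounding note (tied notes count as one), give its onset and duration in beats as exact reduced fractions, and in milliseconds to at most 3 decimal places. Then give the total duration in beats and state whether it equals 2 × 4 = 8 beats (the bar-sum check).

1) 0.0ms=0b +1690.141ms=2b
2) 1690.141ms=2b +845.07ms=1b
3) 2535.211ms=3b +845.07ms=1b
4) 3380.282ms=4b +482.897ms=4/7b
5) 3863.179ms=32/7b +241.449ms=2/7b
6) 4104.628ms=34/7b +241.449ms=2/7b
7) 4346.076ms=36/7b +482.897ms=4/7b
8) 4828.974ms=40/7b +482.897ms=4/7b
9) 5311.871ms=44/7b +482.897ms=4/7b
10) 5794.769ms=48/7b +482.897ms=4/7b
11) 6277.666ms=52/7b +482.897ms=4/7b
Σ=8b of 8 (71bpm 4/4) — PASS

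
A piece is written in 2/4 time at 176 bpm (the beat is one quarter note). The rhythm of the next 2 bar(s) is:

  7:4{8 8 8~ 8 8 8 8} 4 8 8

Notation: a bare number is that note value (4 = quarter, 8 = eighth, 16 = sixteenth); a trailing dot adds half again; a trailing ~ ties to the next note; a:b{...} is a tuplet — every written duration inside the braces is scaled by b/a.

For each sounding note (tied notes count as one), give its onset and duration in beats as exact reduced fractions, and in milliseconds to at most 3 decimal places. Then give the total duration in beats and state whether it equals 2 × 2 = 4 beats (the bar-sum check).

1) 0.0ms=0b +97.403ms=2/7b
2) 97.403ms=2/7b +97.403ms=2/7b
3) 194.805ms=4/7b +194.805ms=4/7b
4) 389.61ms=8/7b +97.403ms=2/7b
5) 487.013ms=10/7b +97.403ms=2/7b
6) 584.416ms=12/7b +97.403ms=2/7b
7) 681.818ms=2b +340.909ms=1b
8) 1022.727ms=3b +170.455ms=1/2b
9) 1193.182ms=7/2b +170.455ms=1/2b
Σ=4b of 4 (176bpm 2/4) — PASS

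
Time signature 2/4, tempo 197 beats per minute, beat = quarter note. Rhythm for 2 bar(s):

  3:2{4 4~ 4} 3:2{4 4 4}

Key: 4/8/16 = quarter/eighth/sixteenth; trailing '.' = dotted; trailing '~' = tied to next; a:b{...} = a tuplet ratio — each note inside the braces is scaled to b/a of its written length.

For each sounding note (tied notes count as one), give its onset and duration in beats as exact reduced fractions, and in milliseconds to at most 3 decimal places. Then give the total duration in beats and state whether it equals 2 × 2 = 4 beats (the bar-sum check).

1) 0.0ms=0b +203.046ms=2/3b
2) 203.046ms=2/3b +406.091ms=4/3b
3) 609.137ms=2b +203.046ms=2/3b
4) 812.183ms=8/3b +203.046ms=2/3b
5) 1015.228ms=10/3b +203.046ms=2/3b
Σ=4b of 4 (197bpm 2/4) — PASS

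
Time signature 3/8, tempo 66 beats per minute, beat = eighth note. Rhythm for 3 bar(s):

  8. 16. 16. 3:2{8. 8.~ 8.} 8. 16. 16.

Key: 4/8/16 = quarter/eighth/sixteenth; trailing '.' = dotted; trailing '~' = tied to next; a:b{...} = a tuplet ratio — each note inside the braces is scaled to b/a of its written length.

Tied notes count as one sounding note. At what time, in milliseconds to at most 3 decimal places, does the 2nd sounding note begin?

note 2 onset = 3/2b = 1363.636ms

1. 0.0ms @ 0 + 1363.636ms (3/2)
2. 1363.636ms @ 3/2 + 681.818ms (3/4)
3. 2045.455ms @ 9/4 + 681.818ms (3/4)
4. 2727.273ms @ 3 + 909.091ms (1)
5. 3636.364ms @ 4 + 1818.182ms (2)
6. 5454.545ms @ 6 + 1363.636ms (3/2)
7. 6818.182ms @ 15/2 + 681.818ms (3/4)
8. 7500.0ms @ 33/4 + 681.818ms (3/4)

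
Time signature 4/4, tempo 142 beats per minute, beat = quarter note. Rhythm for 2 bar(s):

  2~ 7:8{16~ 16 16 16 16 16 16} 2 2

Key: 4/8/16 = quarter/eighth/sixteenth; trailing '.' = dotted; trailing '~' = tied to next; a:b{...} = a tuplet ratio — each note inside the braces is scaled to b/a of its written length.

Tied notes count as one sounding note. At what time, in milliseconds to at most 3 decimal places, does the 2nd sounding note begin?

1. 0.0ms @ 0 + 1086.519ms (18/7)
2. 1086.519ms @ 18/7 + 120.724ms (2/7)
3. 1207.243ms @ 20/7 + 120.724ms (2/7)
4. 1327.968ms @ 22/7 + 120.724ms (2/7)
5. 1448.692ms @ 24/7 + 120.724ms (2/7)
6. 1569.416ms @ 26/7 + 120.724ms (2/7)
7. 1690.141ms @ 4 + 845.07ms (2)
8. 2535.211ms @ 6 + 845.07ms (2)

note 2 onset = 18/7b = 1086.519ms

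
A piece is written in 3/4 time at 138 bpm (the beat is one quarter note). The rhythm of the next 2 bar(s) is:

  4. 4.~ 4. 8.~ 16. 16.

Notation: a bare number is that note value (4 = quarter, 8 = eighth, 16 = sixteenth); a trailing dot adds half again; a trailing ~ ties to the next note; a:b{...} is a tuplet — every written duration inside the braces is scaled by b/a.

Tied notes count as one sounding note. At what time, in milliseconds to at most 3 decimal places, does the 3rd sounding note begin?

note 3 onset = 9/2b = 1956.522ms

1. 0.0ms @ 0 + 652.174ms (3/2)
2. 652.174ms @ 3/2 + 1304.348ms (3)
3. 1956.522ms @ 9/2 + 489.13ms (9/8)
4. 2445.652ms @ 45/8 + 163.043ms (3/8)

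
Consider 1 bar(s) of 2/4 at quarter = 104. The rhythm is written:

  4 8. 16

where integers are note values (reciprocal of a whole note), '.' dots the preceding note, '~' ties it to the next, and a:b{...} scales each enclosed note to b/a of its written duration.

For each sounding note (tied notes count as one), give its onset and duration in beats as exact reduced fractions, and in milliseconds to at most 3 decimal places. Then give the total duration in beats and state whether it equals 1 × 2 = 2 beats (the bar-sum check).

1) 0.0ms=0b +576.923ms=1b
2) 576.923ms=1b +432.692ms=3/4b
3) 1009.615ms=7/4b +144.231ms=1/4b
Σ=2b of 2 (104bpm 2/4) — PASS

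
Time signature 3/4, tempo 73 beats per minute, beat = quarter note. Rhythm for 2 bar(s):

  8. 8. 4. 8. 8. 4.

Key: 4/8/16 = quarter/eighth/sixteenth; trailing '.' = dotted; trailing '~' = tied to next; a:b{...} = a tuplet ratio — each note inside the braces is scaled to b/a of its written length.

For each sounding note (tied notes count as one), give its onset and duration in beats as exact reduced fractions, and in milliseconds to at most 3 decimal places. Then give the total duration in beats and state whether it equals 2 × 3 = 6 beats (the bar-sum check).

1) 0.0ms=0b +616.438ms=3/4b
2) 616.438ms=3/4b +616.438ms=3/4b
3) 1232.877ms=3/2b +1232.877ms=3/2b
4) 2465.753ms=3b +616.438ms=3/4b
5) 3082.192ms=15/4b +616.438ms=3/4b
6) 3698.63ms=9/2b +1232.877ms=3/2b
Σ=6b of 6 (73bpm 3/4) — PASS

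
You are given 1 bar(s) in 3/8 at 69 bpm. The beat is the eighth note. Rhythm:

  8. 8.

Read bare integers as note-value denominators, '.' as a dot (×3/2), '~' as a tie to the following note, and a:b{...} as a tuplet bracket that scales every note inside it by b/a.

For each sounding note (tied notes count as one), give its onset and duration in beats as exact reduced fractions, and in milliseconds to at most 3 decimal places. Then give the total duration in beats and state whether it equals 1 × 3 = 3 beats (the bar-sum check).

1) 0.0ms=0b +1304.348ms=3/2b
2) 1304.348ms=3/2b +1304.348ms=3/2b
Σ=3b of 3 (69bpm 3/8) — PASS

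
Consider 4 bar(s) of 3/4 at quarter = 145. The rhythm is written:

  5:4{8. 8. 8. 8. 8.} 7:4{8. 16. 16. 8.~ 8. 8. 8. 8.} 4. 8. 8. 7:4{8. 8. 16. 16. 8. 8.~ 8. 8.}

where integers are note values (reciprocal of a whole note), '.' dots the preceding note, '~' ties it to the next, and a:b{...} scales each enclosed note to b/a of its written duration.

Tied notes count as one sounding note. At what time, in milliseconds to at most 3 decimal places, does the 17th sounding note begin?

note 17 onset = 66/7b = 3901.478ms

1. 0.0ms @ 0 + 248.276ms (3/5)
2. 248.276ms @ 3/5 + 248.276ms (3/5)
3. 496.552ms @ 6/5 + 248.276ms (3/5)
4. 744.828ms @ 9/5 + 248.276ms (3/5)
5. 993.103ms @ 12/5 + 248.276ms (3/5)
6. 1241.379ms @ 3 + 177.34ms (3/7)
7. 1418.719ms @ 24/7 + 88.67ms (3/14)
8. 1507.389ms @ 51/14 + 88.67ms (3/14)
9. 1596.059ms @ 27/7 + 354.68ms (6/7)
10. 1950.739ms @ 33/7 + 177.34ms (3/7)
11. 2128.079ms @ 36/7 + 177.34ms (3/7)
12. 2305.419ms @ 39/7 + 177.34ms (3/7)
13. 2482.759ms @ 6 + 620.69ms (3/2)
14. 3103.448ms @ 15/2 + 310.345ms (3/4)
15. 3413.793ms @ 33/4 + 310.345ms (3/4)
16. 3724.138ms @ 9 + 177.34ms (3/7)
17. 3901.478ms @ 66/7 + 177.34ms (3/7)
18. 4078.818ms @ 69/7 + 88.67ms (3/14)
19. 4167.488ms @ 141/14 + 88.67ms (3/14)
20. 4256.158ms @ 72/7 + 177.34ms (3/7)
21. 4433.498ms @ 75/7 + 354.68ms (6/7)
22. 4788.177ms @ 81/7 + 177.34ms (3/7)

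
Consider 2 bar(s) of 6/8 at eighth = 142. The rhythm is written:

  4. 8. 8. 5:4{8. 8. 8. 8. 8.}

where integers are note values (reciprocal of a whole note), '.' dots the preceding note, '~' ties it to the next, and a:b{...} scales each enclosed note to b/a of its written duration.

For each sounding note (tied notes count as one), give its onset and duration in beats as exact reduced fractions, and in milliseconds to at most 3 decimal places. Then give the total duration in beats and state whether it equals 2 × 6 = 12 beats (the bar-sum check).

1) 0.0ms=0b +1267.606ms=3b
2) 1267.606ms=3b +633.803ms=3/2b
3) 1901.408ms=9/2b +633.803ms=3/2b
4) 2535.211ms=6b +507.042ms=6/5b
5) 3042.254ms=36/5b +507.042ms=6/5b
6) 3549.296ms=42/5b +507.042ms=6/5b
7) 4056.338ms=48/5b +507.042ms=6/5b
8) 4563.38ms=54/5b +507.042ms=6/5b
Σ=12b of 12 (142bpm 6/8) — PASS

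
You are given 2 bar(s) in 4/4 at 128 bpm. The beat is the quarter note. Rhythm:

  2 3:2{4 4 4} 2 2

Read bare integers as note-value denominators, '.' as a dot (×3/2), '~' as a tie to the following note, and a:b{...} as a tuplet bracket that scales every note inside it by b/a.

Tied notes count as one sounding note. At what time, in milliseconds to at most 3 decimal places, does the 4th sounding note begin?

note 4 onset = 10/3b = 1562.5ms

1. 0.0ms @ 0 + 937.5ms (2)
2. 937.5ms @ 2 + 312.5ms (2/3)
3. 1250.0ms @ 8/3 + 312.5ms (2/3)
4. 1562.5ms @ 10/3 + 312.5ms (2/3)
5. 1875.0ms @ 4 + 937.5ms (2)
6. 2812.5ms @ 6 + 937.5ms (2)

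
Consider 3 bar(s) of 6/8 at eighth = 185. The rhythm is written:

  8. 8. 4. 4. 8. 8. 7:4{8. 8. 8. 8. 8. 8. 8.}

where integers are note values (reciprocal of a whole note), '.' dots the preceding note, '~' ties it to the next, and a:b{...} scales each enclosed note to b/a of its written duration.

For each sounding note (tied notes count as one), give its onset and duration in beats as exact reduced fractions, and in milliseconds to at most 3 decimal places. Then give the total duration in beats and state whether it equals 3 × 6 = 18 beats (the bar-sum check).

1) 0.0ms=0b +486.486ms=3/2b
2) 486.486ms=3/2b +486.486ms=3/2b
3) 972.973ms=3b +972.973ms=3b
4) 1945.946ms=6b +972.973ms=3b
5) 2918.919ms=9b +486.486ms=3/2b
6) 3405.405ms=21/2b +486.486ms=3/2b
7) 3891.892ms=12b +277.992ms=6/7b
8) 4169.884ms=90/7b +277.992ms=6/7b
9) 4447.876ms=96/7b +277.992ms=6/7b
10) 4725.869ms=102/7b +277.992ms=6/7b
11) 5003.861ms=108/7b +277.992ms=6/7b
12) 5281.853ms=114/7b +277.992ms=6/7b
13) 5559.846ms=120/7b +277.992ms=6/7b
Σ=18b of 18 (185bpm 6/8) — PASS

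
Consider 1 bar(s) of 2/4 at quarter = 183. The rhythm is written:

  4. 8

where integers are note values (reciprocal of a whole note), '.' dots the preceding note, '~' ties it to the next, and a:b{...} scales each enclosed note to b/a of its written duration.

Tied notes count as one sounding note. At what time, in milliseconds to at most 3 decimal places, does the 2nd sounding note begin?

note 2 onset = 3/2b = 491.803ms

1. 0.0ms @ 0 + 491.803ms (3/2)
2. 491.803ms @ 3/2 + 163.934ms (1/2)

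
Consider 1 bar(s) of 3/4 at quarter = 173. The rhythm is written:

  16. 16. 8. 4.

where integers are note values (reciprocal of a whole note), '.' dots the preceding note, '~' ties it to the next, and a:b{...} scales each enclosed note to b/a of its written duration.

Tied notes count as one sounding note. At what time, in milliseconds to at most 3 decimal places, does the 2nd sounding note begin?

note 2 onset = 3/8b = 130.058ms

1. 0.0ms @ 0 + 130.058ms (3/8)
2. 130.058ms @ 3/8 + 130.058ms (3/8)
3. 260.116ms @ 3/4 + 260.116ms (3/4)
4. 520.231ms @ 3/2 + 520.231ms (3/2)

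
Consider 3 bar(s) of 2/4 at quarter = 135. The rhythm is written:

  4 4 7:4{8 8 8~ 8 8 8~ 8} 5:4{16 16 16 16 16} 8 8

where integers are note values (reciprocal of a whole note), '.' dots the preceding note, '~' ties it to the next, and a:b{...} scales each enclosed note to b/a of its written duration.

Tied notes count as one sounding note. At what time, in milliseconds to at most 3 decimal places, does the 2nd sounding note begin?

1. 0.0ms @ 0 + 444.444ms (1)
2. 444.444ms @ 1 + 444.444ms (1)
3. 888.889ms @ 2 + 126.984ms (2/7)
4. 1015.873ms @ 16/7 + 126.984ms (2/7)
5. 1142.857ms @ 18/7 + 253.968ms (4/7)
6. 1396.825ms @ 22/7 + 126.984ms (2/7)
7. 1523.81ms @ 24/7 + 253.968ms (4/7)
8. 1777.778ms @ 4 + 88.889ms (1/5)
9. 1866.667ms @ 21/5 + 88.889ms (1/5)
10. 1955.556ms @ 22/5 + 88.889ms (1/5)
11. 2044.444ms @ 23/5 + 88.889ms (1/5)
12. 2133.333ms @ 24/5 + 88.889ms (1/5)
13. 2222.222ms @ 5 + 222.222ms (1/2)
14. 2444.444ms @ 11/2 + 222.222ms (1/2)

note 2 onset = 1b = 444.444ms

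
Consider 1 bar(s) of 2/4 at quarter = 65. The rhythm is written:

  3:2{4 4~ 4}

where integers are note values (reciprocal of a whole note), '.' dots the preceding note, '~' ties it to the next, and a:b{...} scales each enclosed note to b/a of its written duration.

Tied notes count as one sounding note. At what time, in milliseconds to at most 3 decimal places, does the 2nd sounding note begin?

1. 0.0ms @ 0 + 615.385ms (2/3)
2. 615.385ms @ 2/3 + 1230.769ms (4/3)

note 2 onset = 2/3b = 615.385ms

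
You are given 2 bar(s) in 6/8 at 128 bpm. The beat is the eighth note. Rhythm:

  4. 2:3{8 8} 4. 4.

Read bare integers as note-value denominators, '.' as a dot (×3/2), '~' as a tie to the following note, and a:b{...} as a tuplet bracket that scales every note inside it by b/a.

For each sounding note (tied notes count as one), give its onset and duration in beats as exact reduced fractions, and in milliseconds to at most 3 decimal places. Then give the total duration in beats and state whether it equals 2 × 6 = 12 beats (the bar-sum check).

1) 0.0ms=0b +1406.25ms=3b
2) 1406.25ms=3b +703.125ms=3/2b
3) 2109.375ms=9/2b +703.125ms=3/2b
4) 2812.5ms=6b +1406.25ms=3b
5) 4218.75ms=9b +1406.25ms=3b
Σ=12b of 12 (128bpm 6/8) — PASS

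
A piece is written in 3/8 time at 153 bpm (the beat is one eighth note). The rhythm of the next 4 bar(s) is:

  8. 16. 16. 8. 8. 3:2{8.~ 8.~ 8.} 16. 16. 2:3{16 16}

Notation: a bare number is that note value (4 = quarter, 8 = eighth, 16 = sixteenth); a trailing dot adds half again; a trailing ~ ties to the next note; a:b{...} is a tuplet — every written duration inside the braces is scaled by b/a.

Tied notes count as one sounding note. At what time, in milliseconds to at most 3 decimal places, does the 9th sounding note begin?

note 9 onset = 21/2b = 4117.647ms

1. 0.0ms @ 0 + 588.235ms (3/2)
2. 588.235ms @ 3/2 + 294.118ms (3/4)
3. 882.353ms @ 9/4 + 294.118ms (3/4)
4. 1176.471ms @ 3 + 588.235ms (3/2)
5. 1764.706ms @ 9/2 + 588.235ms (3/2)
6. 2352.941ms @ 6 + 1176.471ms (3)
7. 3529.412ms @ 9 + 294.118ms (3/4)
8. 3823.529ms @ 39/4 + 294.118ms (3/4)
9. 4117.647ms @ 21/2 + 294.118ms (3/4)
10. 4411.765ms @ 45/4 + 294.118ms (3/4)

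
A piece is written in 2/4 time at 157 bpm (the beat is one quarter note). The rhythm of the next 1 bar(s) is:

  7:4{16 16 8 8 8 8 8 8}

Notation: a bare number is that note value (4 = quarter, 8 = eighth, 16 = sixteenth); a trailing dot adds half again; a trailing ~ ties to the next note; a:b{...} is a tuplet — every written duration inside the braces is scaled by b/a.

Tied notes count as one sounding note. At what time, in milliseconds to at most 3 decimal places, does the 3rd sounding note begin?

note 3 onset = 2/7b = 109.19ms

1. 0.0ms @ 0 + 54.595ms (1/7)
2. 54.595ms @ 1/7 + 54.595ms (1/7)
3. 109.19ms @ 2/7 + 109.19ms (2/7)
4. 218.38ms @ 4/7 + 109.19ms (2/7)
5. 327.571ms @ 6/7 + 109.19ms (2/7)
6. 436.761ms @ 8/7 + 109.19ms (2/7)
7. 545.951ms @ 10/7 + 109.19ms (2/7)
8. 655.141ms @ 12/7 + 109.19ms (2/7)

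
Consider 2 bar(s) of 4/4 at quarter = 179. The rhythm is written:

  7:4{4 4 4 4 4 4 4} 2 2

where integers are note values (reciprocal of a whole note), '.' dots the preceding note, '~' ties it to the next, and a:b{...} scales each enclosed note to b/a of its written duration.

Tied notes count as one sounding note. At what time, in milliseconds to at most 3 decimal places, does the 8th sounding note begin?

1. 0.0ms @ 0 + 191.54ms (4/7)
2. 191.54ms @ 4/7 + 191.54ms (4/7)
3. 383.081ms @ 8/7 + 191.54ms (4/7)
4. 574.621ms @ 12/7 + 191.54ms (4/7)
5. 766.161ms @ 16/7 + 191.54ms (4/7)
6. 957.702ms @ 20/7 + 191.54ms (4/7)
7. 1149.242ms @ 24/7 + 191.54ms (4/7)
8. 1340.782ms @ 4 + 670.391ms (2)
9. 2011.173ms @ 6 + 670.391ms (2)

note 8 onset = 4b = 1340.782ms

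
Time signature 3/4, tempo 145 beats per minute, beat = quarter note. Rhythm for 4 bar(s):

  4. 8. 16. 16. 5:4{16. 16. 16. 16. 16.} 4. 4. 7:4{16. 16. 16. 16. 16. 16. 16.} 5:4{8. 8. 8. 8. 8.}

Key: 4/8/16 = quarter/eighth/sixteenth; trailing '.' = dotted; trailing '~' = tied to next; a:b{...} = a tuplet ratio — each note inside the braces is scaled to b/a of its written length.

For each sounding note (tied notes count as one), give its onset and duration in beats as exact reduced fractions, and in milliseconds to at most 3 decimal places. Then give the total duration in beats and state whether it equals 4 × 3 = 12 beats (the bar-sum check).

1) 0.0ms=0b +620.69ms=3/2b
2) 620.69ms=3/2b +310.345ms=3/4b
3) 931.034ms=9/4b +155.172ms=3/8b
4) 1086.207ms=21/8b +155.172ms=3/8b
5) 1241.379ms=3b +124.138ms=3/10b
6) 1365.517ms=33/10b +124.138ms=3/10b
7) 1489.655ms=18/5b +124.138ms=3/10b
8) 1613.793ms=39/10b +124.138ms=3/10b
9) 1737.931ms=21/5b +124.138ms=3/10b
10) 1862.069ms=9/2b +620.69ms=3/2b
11) 2482.759ms=6b +620.69ms=3/2b
12) 3103.448ms=15/2b +88.67ms=3/14b
13) 3192.118ms=54/7b +88.67ms=3/14b
14) 3280.788ms=111/14b +88.67ms=3/14b
15) 3369.458ms=57/7b +88.67ms=3/14b
16) 3458.128ms=117/14b +88.67ms=3/14b
17) 3546.798ms=60/7b +88.67ms=3/14b
18) 3635.468ms=123/14b +88.67ms=3/14b
19) 3724.138ms=9b +248.276ms=3/5b
20) 3972.414ms=48/5b +248.276ms=3/5b
21) 4220.69ms=51/5b +248.276ms=3/5b
22) 4468.966ms=54/5b +248.276ms=3/5b
23) 4717.241ms=57/5b +248.276ms=3/5b
Σ=12b of 12 (145bpm 3/4) — PASS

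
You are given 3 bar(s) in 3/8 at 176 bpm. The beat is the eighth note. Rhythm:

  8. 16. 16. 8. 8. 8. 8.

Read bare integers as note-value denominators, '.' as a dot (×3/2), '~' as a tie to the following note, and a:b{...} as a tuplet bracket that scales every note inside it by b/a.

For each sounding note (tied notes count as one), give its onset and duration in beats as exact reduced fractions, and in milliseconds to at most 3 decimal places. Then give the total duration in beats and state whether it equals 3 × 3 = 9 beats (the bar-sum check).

1) 0.0ms=0b +511.364ms=3/2b
2) 511.364ms=3/2b +255.682ms=3/4b
3) 767.045ms=9/4b +255.682ms=3/4b
4) 1022.727ms=3b +511.364ms=3/2b
5) 1534.091ms=9/2b +511.364ms=3/2b
6) 2045.455ms=6b +511.364ms=3/2b
7) 2556.818ms=15/2b +511.364ms=3/2b
Σ=9b of 9 (176bpm 3/8) — PASS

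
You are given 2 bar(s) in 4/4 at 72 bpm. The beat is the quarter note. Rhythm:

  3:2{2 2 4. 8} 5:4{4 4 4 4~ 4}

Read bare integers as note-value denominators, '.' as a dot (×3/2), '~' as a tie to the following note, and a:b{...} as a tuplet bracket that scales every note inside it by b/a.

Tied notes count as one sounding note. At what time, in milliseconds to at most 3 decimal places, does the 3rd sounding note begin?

note 3 onset = 8/3b = 2222.222ms

1. 0.0ms @ 0 + 1111.111ms (4/3)
2. 1111.111ms @ 4/3 + 1111.111ms (4/3)
3. 2222.222ms @ 8/3 + 833.333ms (1)
4. 3055.556ms @ 11/3 + 277.778ms (1/3)
5. 3333.333ms @ 4 + 666.667ms (4/5)
6. 4000.0ms @ 24/5 + 666.667ms (4/5)
7. 4666.667ms @ 28/5 + 666.667ms (4/5)
8. 5333.333ms @ 32/5 + 1333.333ms (8/5)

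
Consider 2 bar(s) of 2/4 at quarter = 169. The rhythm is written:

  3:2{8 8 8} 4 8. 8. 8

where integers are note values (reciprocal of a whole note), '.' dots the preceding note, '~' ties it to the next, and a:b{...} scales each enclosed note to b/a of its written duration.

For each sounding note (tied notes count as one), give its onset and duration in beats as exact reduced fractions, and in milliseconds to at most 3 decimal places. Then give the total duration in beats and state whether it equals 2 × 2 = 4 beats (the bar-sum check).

1) 0.0ms=0b +118.343ms=1/3b
2) 118.343ms=1/3b +118.343ms=1/3b
3) 236.686ms=2/3b +118.343ms=1/3b
4) 355.03ms=1b +355.03ms=1b
5) 710.059ms=2b +266.272ms=3/4b
6) 976.331ms=11/4b +266.272ms=3/4b
7) 1242.604ms=7/2b +177.515ms=1/2b
Σ=4b of 4 (169bpm 2/4) — PASS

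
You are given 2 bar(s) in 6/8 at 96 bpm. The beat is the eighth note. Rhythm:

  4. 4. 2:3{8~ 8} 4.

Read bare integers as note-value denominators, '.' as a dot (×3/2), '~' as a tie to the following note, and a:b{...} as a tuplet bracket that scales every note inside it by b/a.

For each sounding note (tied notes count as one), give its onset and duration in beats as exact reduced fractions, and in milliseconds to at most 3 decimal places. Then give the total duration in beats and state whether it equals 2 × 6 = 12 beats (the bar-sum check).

1) 0.0ms=0b +1875.0ms=3b
2) 1875.0ms=3b +1875.0ms=3b
3) 3750.0ms=6b +1875.0ms=3b
4) 5625.0ms=9b +1875.0ms=3b
Σ=12b of 12 (96bpm 6/8) — PASS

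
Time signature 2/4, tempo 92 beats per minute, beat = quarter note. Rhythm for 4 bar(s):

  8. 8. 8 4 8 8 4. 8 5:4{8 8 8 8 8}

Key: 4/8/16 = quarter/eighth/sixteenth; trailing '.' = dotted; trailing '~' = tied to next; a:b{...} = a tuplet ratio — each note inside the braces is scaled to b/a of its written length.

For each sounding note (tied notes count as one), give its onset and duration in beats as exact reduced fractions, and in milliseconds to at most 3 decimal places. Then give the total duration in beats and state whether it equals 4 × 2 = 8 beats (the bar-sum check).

1) 0.0ms=0b +489.13ms=3/4b
2) 489.13ms=3/4b +489.13ms=3/4b
3) 978.261ms=3/2b +326.087ms=1/2b
4) 1304.348ms=2b +652.174ms=1b
5) 1956.522ms=3b +326.087ms=1/2b
6) 2282.609ms=7/2b +326.087ms=1/2b
7) 2608.696ms=4b +978.261ms=3/2b
8) 3586.957ms=11/2b +326.087ms=1/2b
9) 3913.043ms=6b +260.87ms=2/5b
10) 4173.913ms=32/5b +260.87ms=2/5b
11) 4434.783ms=34/5b +260.87ms=2/5b
12) 4695.652ms=36/5b +260.87ms=2/5b
13) 4956.522ms=38/5b +260.87ms=2/5b
Σ=8b of 8 (92bpm 2/4) — PASS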